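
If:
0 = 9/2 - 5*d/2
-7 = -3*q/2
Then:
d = 9/5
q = 14/3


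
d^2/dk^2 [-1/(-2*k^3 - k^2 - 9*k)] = 2*(-k*(6*k + 1)*(2*k^2 + k + 9) + (6*k^2 + 2*k + 9)^2)/(k^3*(2*k^2 + k + 9)^3)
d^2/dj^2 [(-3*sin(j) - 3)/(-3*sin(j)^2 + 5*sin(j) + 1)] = 3*(9*sin(j)^5 + 51*sin(j)^4 - 45*sin(j)^3 - 22*sin(j)^2 + 68*sin(j) - 46)/(-3*sin(j)^2 + 5*sin(j) + 1)^3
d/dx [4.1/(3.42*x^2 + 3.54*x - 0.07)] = (-28.044*x - 14.514)/(3.42*x^2 + 3.54*x - 0.07)^2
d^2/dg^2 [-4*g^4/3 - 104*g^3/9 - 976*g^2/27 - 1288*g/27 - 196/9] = -16*g^2 - 208*g/3 - 1952/27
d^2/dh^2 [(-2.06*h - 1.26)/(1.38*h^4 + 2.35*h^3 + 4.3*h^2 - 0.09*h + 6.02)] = (-47.076768*h^7 - 154.88016*h^6 - 264.18774*h^5 - 344.516232*h^4 + 62.132108*h^3 + 337.139292*h^2 + 429.828*h + 62.980092)/(2.628072*h^12 + 13.42602*h^11 + 47.42991*h^10 + 96.133087*h^9 + 180.431094*h^8 + 242.796225*h^7 + 388.156264*h^6 + 355.571301*h^5 + 476.429766*h^4 + 241.515651*h^3 + 467.647446*h^2 - 9.784908*h + 218.167208)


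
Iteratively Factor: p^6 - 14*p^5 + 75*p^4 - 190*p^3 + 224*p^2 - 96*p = (p - 4)*(p^5 - 10*p^4 + 35*p^3 - 50*p^2 + 24*p) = (p - 4)*(p - 1)*(p^4 - 9*p^3 + 26*p^2 - 24*p) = (p - 4)^2*(p - 1)*(p^3 - 5*p^2 + 6*p) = p*(p - 4)^2*(p - 1)*(p^2 - 5*p + 6) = p*(p - 4)^2*(p - 3)*(p - 1)*(p - 2)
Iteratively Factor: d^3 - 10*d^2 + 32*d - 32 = (d - 4)*(d^2 - 6*d + 8) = (d - 4)^2*(d - 2)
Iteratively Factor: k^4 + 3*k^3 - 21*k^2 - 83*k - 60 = (k + 3)*(k^3 - 21*k - 20) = (k + 1)*(k + 3)*(k^2 - k - 20) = (k - 5)*(k + 1)*(k + 3)*(k + 4)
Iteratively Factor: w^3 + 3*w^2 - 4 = (w + 2)*(w^2 + w - 2) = (w - 1)*(w + 2)*(w + 2)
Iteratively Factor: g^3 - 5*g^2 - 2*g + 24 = (g - 3)*(g^2 - 2*g - 8) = (g - 4)*(g - 3)*(g + 2)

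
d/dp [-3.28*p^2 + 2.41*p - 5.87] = 2.41 - 6.56*p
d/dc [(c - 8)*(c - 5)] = 2*c - 13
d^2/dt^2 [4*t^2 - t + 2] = 8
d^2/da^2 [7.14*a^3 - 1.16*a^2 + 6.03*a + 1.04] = 42.84*a - 2.32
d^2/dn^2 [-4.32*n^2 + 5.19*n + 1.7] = -8.64000000000000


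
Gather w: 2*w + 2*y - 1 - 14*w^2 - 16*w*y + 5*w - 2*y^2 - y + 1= -14*w^2 + w*(7 - 16*y) - 2*y^2 + y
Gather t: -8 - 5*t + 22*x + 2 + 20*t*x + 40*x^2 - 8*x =t*(20*x - 5) + 40*x^2 + 14*x - 6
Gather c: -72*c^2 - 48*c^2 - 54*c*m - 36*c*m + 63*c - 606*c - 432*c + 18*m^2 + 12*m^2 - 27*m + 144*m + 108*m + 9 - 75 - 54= -120*c^2 + c*(-90*m - 975) + 30*m^2 + 225*m - 120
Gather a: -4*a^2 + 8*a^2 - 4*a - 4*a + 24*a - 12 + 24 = 4*a^2 + 16*a + 12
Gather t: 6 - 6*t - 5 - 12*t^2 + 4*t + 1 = -12*t^2 - 2*t + 2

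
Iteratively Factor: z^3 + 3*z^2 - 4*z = (z + 4)*(z^2 - z) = (z - 1)*(z + 4)*(z)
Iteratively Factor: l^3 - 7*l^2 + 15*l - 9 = (l - 3)*(l^2 - 4*l + 3) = (l - 3)^2*(l - 1)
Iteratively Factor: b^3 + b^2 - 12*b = (b)*(b^2 + b - 12) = b*(b - 3)*(b + 4)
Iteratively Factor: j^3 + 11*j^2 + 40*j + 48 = (j + 4)*(j^2 + 7*j + 12) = (j + 3)*(j + 4)*(j + 4)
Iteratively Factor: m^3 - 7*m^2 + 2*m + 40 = (m - 5)*(m^2 - 2*m - 8) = (m - 5)*(m + 2)*(m - 4)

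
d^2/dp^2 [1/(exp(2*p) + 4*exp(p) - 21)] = 4*(-(exp(p) + 1)*(exp(2*p) + 4*exp(p) - 21) + 2*(exp(p) + 2)^2*exp(p))*exp(p)/(exp(2*p) + 4*exp(p) - 21)^3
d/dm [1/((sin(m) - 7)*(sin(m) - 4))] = (11 - 2*sin(m))*cos(m)/((sin(m) - 7)^2*(sin(m) - 4)^2)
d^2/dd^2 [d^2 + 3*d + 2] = 2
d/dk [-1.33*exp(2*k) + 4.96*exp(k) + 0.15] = (4.96 - 2.66*exp(k))*exp(k)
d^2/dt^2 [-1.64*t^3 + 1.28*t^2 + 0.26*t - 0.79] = 2.56 - 9.84*t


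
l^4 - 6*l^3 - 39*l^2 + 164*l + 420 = (l - 7)*(l - 6)*(l + 2)*(l + 5)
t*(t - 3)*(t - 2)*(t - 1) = t^4 - 6*t^3 + 11*t^2 - 6*t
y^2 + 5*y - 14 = (y - 2)*(y + 7)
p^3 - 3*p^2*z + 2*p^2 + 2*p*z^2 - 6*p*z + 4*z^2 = (p + 2)*(p - 2*z)*(p - z)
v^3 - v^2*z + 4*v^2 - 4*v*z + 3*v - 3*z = (v + 1)*(v + 3)*(v - z)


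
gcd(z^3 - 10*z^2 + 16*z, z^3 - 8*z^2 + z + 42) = 1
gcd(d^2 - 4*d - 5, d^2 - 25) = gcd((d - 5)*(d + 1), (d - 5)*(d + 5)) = d - 5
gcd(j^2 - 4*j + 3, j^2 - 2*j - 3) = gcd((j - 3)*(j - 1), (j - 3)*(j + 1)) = j - 3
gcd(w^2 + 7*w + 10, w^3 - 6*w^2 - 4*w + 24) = w + 2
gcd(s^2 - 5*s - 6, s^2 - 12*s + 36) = s - 6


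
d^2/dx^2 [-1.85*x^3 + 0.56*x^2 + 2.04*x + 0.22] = 1.12 - 11.1*x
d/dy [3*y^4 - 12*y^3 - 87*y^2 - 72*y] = 12*y^3 - 36*y^2 - 174*y - 72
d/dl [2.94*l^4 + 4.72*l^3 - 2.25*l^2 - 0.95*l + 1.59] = 11.76*l^3 + 14.16*l^2 - 4.5*l - 0.95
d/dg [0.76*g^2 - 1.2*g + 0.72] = 1.52*g - 1.2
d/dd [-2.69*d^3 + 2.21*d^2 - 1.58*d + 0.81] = -8.07*d^2 + 4.42*d - 1.58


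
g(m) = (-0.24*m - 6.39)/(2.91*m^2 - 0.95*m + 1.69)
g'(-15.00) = -0.00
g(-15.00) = -0.00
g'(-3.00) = -0.12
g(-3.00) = -0.18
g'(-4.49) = -0.04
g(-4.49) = -0.08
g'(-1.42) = -0.73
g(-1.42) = -0.68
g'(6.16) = 0.02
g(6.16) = -0.07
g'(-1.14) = -1.12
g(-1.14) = -0.93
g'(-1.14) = -1.12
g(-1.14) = -0.93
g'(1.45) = 1.18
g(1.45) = -1.05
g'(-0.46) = -3.12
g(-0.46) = -2.29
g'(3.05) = 0.17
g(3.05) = -0.28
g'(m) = (0.95 - 5.82*m)*(-0.24*m - 6.39)/(2.91*m^2 - 0.95*m + 1.69)^2 - 0.24/(2.91*m^2 - 0.95*m + 1.69) = (0.6984*m^2 + 37.1898*m - 6.4761)/(8.4681*m^4 - 5.529*m^3 + 10.7383*m^2 - 3.211*m + 2.8561)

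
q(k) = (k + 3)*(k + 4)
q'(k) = 2*k + 7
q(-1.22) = 4.95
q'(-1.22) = 4.56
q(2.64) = 37.45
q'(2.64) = 12.28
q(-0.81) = 6.99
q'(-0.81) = 5.38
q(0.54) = 16.07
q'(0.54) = 8.08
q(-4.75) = 1.31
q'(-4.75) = -2.50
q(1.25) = 22.31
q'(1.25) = 9.50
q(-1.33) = 4.46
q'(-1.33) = 4.34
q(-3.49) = -0.25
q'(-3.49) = 0.02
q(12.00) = 240.00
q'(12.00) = 31.00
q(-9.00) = 30.00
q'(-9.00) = -11.00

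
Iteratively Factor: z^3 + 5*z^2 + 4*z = (z)*(z^2 + 5*z + 4) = z*(z + 4)*(z + 1)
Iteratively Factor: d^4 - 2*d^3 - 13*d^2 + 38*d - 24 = (d - 1)*(d^3 - d^2 - 14*d + 24) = (d - 1)*(d + 4)*(d^2 - 5*d + 6) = (d - 2)*(d - 1)*(d + 4)*(d - 3)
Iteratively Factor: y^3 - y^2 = (y)*(y^2 - y) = y*(y - 1)*(y)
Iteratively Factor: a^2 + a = (a)*(a + 1)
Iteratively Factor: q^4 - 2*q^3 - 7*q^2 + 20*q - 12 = (q + 3)*(q^3 - 5*q^2 + 8*q - 4) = (q - 2)*(q + 3)*(q^2 - 3*q + 2) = (q - 2)*(q - 1)*(q + 3)*(q - 2)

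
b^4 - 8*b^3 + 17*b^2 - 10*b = b*(b - 5)*(b - 2)*(b - 1)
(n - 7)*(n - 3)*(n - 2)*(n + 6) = n^4 - 6*n^3 - 31*n^2 + 204*n - 252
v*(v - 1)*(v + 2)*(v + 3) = v^4 + 4*v^3 + v^2 - 6*v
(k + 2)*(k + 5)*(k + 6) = k^3 + 13*k^2 + 52*k + 60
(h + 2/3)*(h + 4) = h^2 + 14*h/3 + 8/3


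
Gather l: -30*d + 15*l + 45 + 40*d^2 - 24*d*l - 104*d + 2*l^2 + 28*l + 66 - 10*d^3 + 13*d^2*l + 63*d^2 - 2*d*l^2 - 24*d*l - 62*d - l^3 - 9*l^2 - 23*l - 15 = -10*d^3 + 103*d^2 - 196*d - l^3 + l^2*(-2*d - 7) + l*(13*d^2 - 48*d + 20) + 96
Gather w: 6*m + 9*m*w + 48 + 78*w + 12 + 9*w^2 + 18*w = 6*m + 9*w^2 + w*(9*m + 96) + 60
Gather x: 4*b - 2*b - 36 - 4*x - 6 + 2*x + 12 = 2*b - 2*x - 30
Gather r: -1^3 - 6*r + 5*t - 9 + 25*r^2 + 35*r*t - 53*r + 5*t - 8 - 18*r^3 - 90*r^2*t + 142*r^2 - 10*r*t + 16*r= -18*r^3 + r^2*(167 - 90*t) + r*(25*t - 43) + 10*t - 18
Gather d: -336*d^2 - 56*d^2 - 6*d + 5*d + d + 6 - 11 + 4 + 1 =-392*d^2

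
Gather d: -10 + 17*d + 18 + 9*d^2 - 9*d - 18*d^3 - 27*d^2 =-18*d^3 - 18*d^2 + 8*d + 8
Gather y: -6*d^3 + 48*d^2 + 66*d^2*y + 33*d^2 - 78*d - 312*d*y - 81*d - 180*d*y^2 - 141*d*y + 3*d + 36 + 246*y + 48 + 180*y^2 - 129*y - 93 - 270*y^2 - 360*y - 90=-6*d^3 + 81*d^2 - 156*d + y^2*(-180*d - 90) + y*(66*d^2 - 453*d - 243) - 99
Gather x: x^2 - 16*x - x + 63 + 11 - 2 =x^2 - 17*x + 72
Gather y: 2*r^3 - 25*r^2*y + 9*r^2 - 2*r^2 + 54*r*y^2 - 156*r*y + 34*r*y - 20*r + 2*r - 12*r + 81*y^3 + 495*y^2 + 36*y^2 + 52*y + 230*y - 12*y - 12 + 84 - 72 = 2*r^3 + 7*r^2 - 30*r + 81*y^3 + y^2*(54*r + 531) + y*(-25*r^2 - 122*r + 270)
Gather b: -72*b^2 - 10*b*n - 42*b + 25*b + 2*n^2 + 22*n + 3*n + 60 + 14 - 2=-72*b^2 + b*(-10*n - 17) + 2*n^2 + 25*n + 72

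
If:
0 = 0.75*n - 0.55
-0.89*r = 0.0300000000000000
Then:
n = 0.73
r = -0.03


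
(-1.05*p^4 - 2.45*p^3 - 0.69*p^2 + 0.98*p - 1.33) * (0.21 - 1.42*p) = 1.491*p^5 + 3.2585*p^4 + 0.4653*p^3 - 1.5365*p^2 + 2.0944*p - 0.2793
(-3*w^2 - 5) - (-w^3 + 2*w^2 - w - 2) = w^3 - 5*w^2 + w - 3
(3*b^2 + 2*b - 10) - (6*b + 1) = 3*b^2 - 4*b - 11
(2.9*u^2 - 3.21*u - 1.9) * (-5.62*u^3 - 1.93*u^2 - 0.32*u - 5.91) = -16.298*u^5 + 12.4432*u^4 + 15.9453*u^3 - 12.4448*u^2 + 19.5791*u + 11.229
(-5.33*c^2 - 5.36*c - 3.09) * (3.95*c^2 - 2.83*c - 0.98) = -21.0535*c^4 - 6.0881*c^3 + 8.1867*c^2 + 13.9975*c + 3.0282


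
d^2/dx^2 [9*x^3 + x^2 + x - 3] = 54*x + 2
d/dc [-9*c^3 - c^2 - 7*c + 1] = -27*c^2 - 2*c - 7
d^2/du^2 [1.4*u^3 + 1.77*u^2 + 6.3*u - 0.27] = 8.4*u + 3.54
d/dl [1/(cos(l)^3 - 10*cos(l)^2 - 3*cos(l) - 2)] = -(3*sin(l)^2 + 20*cos(l))*sin(l)/(-cos(l)^3 + 10*cos(l)^2 + 3*cos(l) + 2)^2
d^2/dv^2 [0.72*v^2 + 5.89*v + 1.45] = 1.44000000000000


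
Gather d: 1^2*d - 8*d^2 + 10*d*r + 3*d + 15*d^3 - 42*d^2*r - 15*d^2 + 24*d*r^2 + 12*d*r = 15*d^3 + d^2*(-42*r - 23) + d*(24*r^2 + 22*r + 4)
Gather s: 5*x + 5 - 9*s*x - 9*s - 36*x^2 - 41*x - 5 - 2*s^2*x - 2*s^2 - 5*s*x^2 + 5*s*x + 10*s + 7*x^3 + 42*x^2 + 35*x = s^2*(-2*x - 2) + s*(-5*x^2 - 4*x + 1) + 7*x^3 + 6*x^2 - x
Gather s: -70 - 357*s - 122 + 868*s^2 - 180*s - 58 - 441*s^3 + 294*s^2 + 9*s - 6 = -441*s^3 + 1162*s^2 - 528*s - 256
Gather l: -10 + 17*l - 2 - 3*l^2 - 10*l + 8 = -3*l^2 + 7*l - 4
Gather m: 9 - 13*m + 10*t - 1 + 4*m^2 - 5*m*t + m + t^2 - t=4*m^2 + m*(-5*t - 12) + t^2 + 9*t + 8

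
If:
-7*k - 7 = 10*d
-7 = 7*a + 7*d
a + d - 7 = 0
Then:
No Solution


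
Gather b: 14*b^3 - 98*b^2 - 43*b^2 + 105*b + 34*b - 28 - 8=14*b^3 - 141*b^2 + 139*b - 36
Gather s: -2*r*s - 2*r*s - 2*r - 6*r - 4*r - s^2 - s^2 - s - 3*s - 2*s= -12*r - 2*s^2 + s*(-4*r - 6)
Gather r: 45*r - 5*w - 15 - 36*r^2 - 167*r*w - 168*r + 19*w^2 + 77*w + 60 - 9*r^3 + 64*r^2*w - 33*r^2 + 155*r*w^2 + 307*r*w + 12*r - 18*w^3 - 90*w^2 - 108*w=-9*r^3 + r^2*(64*w - 69) + r*(155*w^2 + 140*w - 111) - 18*w^3 - 71*w^2 - 36*w + 45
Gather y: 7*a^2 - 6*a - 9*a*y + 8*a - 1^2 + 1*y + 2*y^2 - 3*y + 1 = 7*a^2 + 2*a + 2*y^2 + y*(-9*a - 2)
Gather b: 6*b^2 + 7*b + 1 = 6*b^2 + 7*b + 1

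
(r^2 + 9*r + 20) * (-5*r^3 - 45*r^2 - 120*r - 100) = -5*r^5 - 90*r^4 - 625*r^3 - 2080*r^2 - 3300*r - 2000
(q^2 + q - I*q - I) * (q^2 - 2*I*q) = q^4 + q^3 - 3*I*q^3 - 2*q^2 - 3*I*q^2 - 2*q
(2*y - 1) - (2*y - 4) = 3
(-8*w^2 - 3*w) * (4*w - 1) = -32*w^3 - 4*w^2 + 3*w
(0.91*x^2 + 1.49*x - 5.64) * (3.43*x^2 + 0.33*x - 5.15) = 3.1213*x^4 + 5.411*x^3 - 23.54*x^2 - 9.5347*x + 29.046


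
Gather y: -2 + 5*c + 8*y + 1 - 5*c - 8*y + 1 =0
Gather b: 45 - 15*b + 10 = 55 - 15*b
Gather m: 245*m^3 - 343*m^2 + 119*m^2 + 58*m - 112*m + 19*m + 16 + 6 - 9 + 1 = 245*m^3 - 224*m^2 - 35*m + 14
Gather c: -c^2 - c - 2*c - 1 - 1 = -c^2 - 3*c - 2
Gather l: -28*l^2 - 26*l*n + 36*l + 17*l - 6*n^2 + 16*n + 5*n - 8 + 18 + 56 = -28*l^2 + l*(53 - 26*n) - 6*n^2 + 21*n + 66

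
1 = 1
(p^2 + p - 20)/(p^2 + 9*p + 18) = (p^2 + p - 20)/(p^2 + 9*p + 18)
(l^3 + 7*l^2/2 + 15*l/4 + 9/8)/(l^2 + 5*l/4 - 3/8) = (4*l^2 + 8*l + 3)/(4*l - 1)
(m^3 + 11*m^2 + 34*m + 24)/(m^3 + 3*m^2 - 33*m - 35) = (m^2 + 10*m + 24)/(m^2 + 2*m - 35)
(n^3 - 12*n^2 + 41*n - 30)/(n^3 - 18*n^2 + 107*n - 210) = (n - 1)/(n - 7)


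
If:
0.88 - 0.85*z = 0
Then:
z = 1.04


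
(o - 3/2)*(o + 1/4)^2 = o^3 - o^2 - 11*o/16 - 3/32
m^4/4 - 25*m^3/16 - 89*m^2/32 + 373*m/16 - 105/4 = (m/4 + 1)*(m - 6)*(m - 5/2)*(m - 7/4)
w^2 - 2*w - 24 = (w - 6)*(w + 4)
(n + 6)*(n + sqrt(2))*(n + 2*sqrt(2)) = n^3 + 3*sqrt(2)*n^2 + 6*n^2 + 4*n + 18*sqrt(2)*n + 24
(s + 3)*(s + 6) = s^2 + 9*s + 18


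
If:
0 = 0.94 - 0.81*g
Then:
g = 1.16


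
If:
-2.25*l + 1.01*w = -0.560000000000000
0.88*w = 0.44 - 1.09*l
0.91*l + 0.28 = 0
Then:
No Solution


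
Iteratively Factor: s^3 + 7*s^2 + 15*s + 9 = (s + 3)*(s^2 + 4*s + 3) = (s + 3)^2*(s + 1)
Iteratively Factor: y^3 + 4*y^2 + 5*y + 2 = (y + 1)*(y^2 + 3*y + 2) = (y + 1)^2*(y + 2)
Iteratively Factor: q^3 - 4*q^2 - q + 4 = (q + 1)*(q^2 - 5*q + 4) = (q - 1)*(q + 1)*(q - 4)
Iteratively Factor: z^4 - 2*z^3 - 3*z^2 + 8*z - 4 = (z + 2)*(z^3 - 4*z^2 + 5*z - 2) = (z - 1)*(z + 2)*(z^2 - 3*z + 2) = (z - 2)*(z - 1)*(z + 2)*(z - 1)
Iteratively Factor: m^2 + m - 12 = (m - 3)*(m + 4)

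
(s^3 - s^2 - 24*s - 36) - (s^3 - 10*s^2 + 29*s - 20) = 9*s^2 - 53*s - 16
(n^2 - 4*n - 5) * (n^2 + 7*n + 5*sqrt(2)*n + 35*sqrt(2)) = n^4 + 3*n^3 + 5*sqrt(2)*n^3 - 33*n^2 + 15*sqrt(2)*n^2 - 165*sqrt(2)*n - 35*n - 175*sqrt(2)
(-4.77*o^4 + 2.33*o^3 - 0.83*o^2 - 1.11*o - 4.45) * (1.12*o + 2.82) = -5.3424*o^5 - 10.8418*o^4 + 5.641*o^3 - 3.5838*o^2 - 8.1142*o - 12.549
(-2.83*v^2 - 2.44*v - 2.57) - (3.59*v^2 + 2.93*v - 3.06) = -6.42*v^2 - 5.37*v + 0.49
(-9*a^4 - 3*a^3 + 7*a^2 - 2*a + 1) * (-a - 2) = 9*a^5 + 21*a^4 - a^3 - 12*a^2 + 3*a - 2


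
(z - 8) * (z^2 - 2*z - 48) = z^3 - 10*z^2 - 32*z + 384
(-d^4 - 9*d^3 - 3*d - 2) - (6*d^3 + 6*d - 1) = -d^4 - 15*d^3 - 9*d - 1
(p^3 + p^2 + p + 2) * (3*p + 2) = 3*p^4 + 5*p^3 + 5*p^2 + 8*p + 4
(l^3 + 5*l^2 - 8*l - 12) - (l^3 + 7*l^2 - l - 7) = -2*l^2 - 7*l - 5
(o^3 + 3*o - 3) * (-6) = -6*o^3 - 18*o + 18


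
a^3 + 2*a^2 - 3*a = a*(a - 1)*(a + 3)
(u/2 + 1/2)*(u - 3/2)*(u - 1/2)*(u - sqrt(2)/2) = u^4/2 - u^3/2 - sqrt(2)*u^3/4 - 5*u^2/8 + sqrt(2)*u^2/4 + 3*u/8 + 5*sqrt(2)*u/16 - 3*sqrt(2)/16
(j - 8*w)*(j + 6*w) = j^2 - 2*j*w - 48*w^2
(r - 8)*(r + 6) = r^2 - 2*r - 48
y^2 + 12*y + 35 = (y + 5)*(y + 7)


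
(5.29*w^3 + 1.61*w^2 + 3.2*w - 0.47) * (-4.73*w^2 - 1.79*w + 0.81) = -25.0217*w^5 - 17.0844*w^4 - 13.733*w^3 - 2.2008*w^2 + 3.4333*w - 0.3807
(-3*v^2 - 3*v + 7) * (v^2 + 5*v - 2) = -3*v^4 - 18*v^3 - 2*v^2 + 41*v - 14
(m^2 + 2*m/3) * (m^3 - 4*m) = m^5 + 2*m^4/3 - 4*m^3 - 8*m^2/3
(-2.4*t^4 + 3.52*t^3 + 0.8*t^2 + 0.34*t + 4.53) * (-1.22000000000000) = 2.928*t^4 - 4.2944*t^3 - 0.976*t^2 - 0.4148*t - 5.5266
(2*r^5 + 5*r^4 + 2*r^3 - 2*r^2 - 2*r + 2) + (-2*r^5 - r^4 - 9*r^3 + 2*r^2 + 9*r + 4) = 4*r^4 - 7*r^3 + 7*r + 6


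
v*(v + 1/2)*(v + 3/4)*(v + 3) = v^4 + 17*v^3/4 + 33*v^2/8 + 9*v/8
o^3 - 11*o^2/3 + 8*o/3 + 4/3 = (o - 2)^2*(o + 1/3)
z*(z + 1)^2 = z^3 + 2*z^2 + z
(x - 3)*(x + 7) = x^2 + 4*x - 21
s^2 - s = s*(s - 1)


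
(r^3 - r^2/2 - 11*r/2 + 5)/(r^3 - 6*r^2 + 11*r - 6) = (r + 5/2)/(r - 3)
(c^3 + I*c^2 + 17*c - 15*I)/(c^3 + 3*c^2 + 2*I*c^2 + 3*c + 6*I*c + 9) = (c^2 + 2*I*c + 15)/(c^2 + 3*c*(1 + I) + 9*I)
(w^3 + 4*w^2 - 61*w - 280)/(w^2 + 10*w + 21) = (w^2 - 3*w - 40)/(w + 3)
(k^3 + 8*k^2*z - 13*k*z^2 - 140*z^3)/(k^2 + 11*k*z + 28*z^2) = (k^2 + k*z - 20*z^2)/(k + 4*z)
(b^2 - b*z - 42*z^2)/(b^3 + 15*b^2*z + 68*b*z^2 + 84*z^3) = (b - 7*z)/(b^2 + 9*b*z + 14*z^2)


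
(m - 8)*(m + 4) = m^2 - 4*m - 32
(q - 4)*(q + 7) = q^2 + 3*q - 28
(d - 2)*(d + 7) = d^2 + 5*d - 14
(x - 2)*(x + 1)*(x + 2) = x^3 + x^2 - 4*x - 4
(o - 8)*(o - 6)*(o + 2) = o^3 - 12*o^2 + 20*o + 96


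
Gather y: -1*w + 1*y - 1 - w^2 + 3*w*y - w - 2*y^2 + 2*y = -w^2 - 2*w - 2*y^2 + y*(3*w + 3) - 1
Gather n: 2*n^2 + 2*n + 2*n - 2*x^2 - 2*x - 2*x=2*n^2 + 4*n - 2*x^2 - 4*x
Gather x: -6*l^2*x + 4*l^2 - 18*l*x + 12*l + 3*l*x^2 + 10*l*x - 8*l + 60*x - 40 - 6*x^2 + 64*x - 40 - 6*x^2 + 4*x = 4*l^2 + 4*l + x^2*(3*l - 12) + x*(-6*l^2 - 8*l + 128) - 80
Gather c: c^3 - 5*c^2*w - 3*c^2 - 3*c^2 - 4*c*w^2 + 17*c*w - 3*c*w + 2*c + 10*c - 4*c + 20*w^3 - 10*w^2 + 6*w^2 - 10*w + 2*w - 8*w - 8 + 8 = c^3 + c^2*(-5*w - 6) + c*(-4*w^2 + 14*w + 8) + 20*w^3 - 4*w^2 - 16*w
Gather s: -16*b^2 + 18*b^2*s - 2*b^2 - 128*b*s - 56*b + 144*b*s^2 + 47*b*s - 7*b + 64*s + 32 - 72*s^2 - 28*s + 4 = -18*b^2 - 63*b + s^2*(144*b - 72) + s*(18*b^2 - 81*b + 36) + 36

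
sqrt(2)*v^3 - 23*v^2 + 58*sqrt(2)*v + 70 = (v - 7*sqrt(2))*(v - 5*sqrt(2))*(sqrt(2)*v + 1)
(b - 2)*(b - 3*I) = b^2 - 2*b - 3*I*b + 6*I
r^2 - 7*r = r*(r - 7)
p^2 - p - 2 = (p - 2)*(p + 1)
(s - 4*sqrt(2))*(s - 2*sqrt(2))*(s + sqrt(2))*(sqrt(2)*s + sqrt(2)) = sqrt(2)*s^4 - 10*s^3 + sqrt(2)*s^3 - 10*s^2 + 4*sqrt(2)*s^2 + 4*sqrt(2)*s + 32*s + 32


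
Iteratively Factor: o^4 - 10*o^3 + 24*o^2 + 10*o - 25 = (o - 5)*(o^3 - 5*o^2 - o + 5) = (o - 5)^2*(o^2 - 1) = (o - 5)^2*(o + 1)*(o - 1)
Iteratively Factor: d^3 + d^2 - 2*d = (d - 1)*(d^2 + 2*d) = (d - 1)*(d + 2)*(d)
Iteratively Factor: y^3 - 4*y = (y + 2)*(y^2 - 2*y) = y*(y + 2)*(y - 2)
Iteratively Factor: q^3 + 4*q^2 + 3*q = (q)*(q^2 + 4*q + 3) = q*(q + 3)*(q + 1)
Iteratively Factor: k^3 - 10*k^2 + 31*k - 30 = (k - 2)*(k^2 - 8*k + 15) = (k - 3)*(k - 2)*(k - 5)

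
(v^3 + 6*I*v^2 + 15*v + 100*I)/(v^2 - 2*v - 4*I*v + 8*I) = (v^2 + 10*I*v - 25)/(v - 2)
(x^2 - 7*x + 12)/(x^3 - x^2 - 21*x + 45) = (x - 4)/(x^2 + 2*x - 15)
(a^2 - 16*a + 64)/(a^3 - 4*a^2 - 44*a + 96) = (a - 8)/(a^2 + 4*a - 12)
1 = 1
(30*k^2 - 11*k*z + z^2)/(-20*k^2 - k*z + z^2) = (-6*k + z)/(4*k + z)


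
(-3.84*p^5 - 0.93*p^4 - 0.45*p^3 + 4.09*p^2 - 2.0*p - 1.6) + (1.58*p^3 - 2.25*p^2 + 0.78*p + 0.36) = -3.84*p^5 - 0.93*p^4 + 1.13*p^3 + 1.84*p^2 - 1.22*p - 1.24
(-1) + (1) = 0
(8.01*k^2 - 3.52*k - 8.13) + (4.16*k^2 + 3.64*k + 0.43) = 12.17*k^2 + 0.12*k - 7.7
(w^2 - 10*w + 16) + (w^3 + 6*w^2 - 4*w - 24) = w^3 + 7*w^2 - 14*w - 8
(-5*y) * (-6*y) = 30*y^2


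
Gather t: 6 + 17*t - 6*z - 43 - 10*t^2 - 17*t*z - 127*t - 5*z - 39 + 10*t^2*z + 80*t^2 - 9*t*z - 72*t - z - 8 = t^2*(10*z + 70) + t*(-26*z - 182) - 12*z - 84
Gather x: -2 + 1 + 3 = 2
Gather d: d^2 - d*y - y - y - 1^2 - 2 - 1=d^2 - d*y - 2*y - 4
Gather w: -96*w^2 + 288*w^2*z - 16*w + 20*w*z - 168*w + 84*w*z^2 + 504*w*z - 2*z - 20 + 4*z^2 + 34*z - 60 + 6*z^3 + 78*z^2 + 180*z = w^2*(288*z - 96) + w*(84*z^2 + 524*z - 184) + 6*z^3 + 82*z^2 + 212*z - 80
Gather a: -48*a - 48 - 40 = -48*a - 88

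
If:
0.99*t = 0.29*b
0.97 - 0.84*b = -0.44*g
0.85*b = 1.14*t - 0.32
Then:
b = -0.62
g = -3.39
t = -0.18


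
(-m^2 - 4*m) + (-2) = -m^2 - 4*m - 2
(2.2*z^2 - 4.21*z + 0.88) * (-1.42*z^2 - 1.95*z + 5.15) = -3.124*z^4 + 1.6882*z^3 + 18.2899*z^2 - 23.3975*z + 4.532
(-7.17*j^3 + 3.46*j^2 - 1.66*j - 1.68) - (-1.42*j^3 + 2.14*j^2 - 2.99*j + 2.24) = -5.75*j^3 + 1.32*j^2 + 1.33*j - 3.92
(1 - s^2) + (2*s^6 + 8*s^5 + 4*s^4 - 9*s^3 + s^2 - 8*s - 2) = 2*s^6 + 8*s^5 + 4*s^4 - 9*s^3 - 8*s - 1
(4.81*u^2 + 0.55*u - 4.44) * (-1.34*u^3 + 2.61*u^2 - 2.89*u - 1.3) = -6.4454*u^5 + 11.8171*u^4 - 6.5158*u^3 - 19.4309*u^2 + 12.1166*u + 5.772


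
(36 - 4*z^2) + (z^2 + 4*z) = -3*z^2 + 4*z + 36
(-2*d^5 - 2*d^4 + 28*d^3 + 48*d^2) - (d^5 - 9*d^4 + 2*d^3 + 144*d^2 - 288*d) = -3*d^5 + 7*d^4 + 26*d^3 - 96*d^2 + 288*d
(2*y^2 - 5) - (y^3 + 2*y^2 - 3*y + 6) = -y^3 + 3*y - 11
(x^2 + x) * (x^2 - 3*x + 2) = x^4 - 2*x^3 - x^2 + 2*x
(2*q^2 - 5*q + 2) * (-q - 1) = -2*q^3 + 3*q^2 + 3*q - 2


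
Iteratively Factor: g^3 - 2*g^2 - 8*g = (g)*(g^2 - 2*g - 8) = g*(g + 2)*(g - 4)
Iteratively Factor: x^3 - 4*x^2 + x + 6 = (x - 2)*(x^2 - 2*x - 3) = (x - 2)*(x + 1)*(x - 3)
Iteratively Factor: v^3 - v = (v)*(v^2 - 1) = v*(v - 1)*(v + 1)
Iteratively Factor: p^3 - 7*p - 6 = (p + 1)*(p^2 - p - 6) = (p + 1)*(p + 2)*(p - 3)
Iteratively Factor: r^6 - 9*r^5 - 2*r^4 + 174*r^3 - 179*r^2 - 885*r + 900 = (r + 3)*(r^5 - 12*r^4 + 34*r^3 + 72*r^2 - 395*r + 300) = (r + 3)^2*(r^4 - 15*r^3 + 79*r^2 - 165*r + 100) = (r - 1)*(r + 3)^2*(r^3 - 14*r^2 + 65*r - 100) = (r - 4)*(r - 1)*(r + 3)^2*(r^2 - 10*r + 25) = (r - 5)*(r - 4)*(r - 1)*(r + 3)^2*(r - 5)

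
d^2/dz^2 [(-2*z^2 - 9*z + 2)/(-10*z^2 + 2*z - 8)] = (235*z^3 - 270*z^2 - 510*z + 106)/(125*z^6 - 75*z^5 + 315*z^4 - 121*z^3 + 252*z^2 - 48*z + 64)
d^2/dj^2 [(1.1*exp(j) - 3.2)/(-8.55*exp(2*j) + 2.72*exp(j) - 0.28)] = (-80.41275*exp(4*j) + 910.1304*exp(3*j) - 207.4572*exp(2*j) - 7.80608*exp(j) + 2.35088)*exp(j)/(625.026375*exp(6*j) - 596.5164*exp(5*j) + 251.17506*exp(4*j) - 59.193728*exp(3*j) + 8.225616*exp(2*j) - 0.639744*exp(j) + 0.021952)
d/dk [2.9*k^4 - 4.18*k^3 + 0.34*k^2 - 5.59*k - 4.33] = 11.6*k^3 - 12.54*k^2 + 0.68*k - 5.59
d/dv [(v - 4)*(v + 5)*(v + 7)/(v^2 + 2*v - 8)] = (v^4 + 4*v^3 + 5*v^2 + 152*v + 384)/(v^4 + 4*v^3 - 12*v^2 - 32*v + 64)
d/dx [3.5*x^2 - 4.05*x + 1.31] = 7.0*x - 4.05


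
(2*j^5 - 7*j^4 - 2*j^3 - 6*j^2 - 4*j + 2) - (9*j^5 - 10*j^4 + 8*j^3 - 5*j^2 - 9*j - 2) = -7*j^5 + 3*j^4 - 10*j^3 - j^2 + 5*j + 4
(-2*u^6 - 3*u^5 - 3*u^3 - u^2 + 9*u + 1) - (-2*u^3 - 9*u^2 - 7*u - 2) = -2*u^6 - 3*u^5 - u^3 + 8*u^2 + 16*u + 3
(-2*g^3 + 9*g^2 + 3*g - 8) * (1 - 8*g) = 16*g^4 - 74*g^3 - 15*g^2 + 67*g - 8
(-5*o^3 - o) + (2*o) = -5*o^3 + o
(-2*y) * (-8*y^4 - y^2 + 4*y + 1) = 16*y^5 + 2*y^3 - 8*y^2 - 2*y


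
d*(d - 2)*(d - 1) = d^3 - 3*d^2 + 2*d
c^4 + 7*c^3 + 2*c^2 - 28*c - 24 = (c - 2)*(c + 1)*(c + 2)*(c + 6)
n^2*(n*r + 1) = n^3*r + n^2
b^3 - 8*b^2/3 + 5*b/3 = b*(b - 5/3)*(b - 1)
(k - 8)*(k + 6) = k^2 - 2*k - 48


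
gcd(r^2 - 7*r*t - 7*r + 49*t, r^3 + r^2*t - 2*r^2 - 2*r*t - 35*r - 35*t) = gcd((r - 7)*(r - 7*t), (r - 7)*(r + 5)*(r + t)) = r - 7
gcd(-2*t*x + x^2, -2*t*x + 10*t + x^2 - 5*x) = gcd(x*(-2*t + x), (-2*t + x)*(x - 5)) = -2*t + x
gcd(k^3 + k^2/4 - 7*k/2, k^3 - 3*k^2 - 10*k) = k^2 + 2*k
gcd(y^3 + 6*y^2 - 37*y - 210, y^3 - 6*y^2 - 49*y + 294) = y^2 + y - 42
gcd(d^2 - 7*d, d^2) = d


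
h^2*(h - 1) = h^3 - h^2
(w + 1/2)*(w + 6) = w^2 + 13*w/2 + 3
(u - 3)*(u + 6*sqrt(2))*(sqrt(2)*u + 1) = sqrt(2)*u^3 - 3*sqrt(2)*u^2 + 13*u^2 - 39*u + 6*sqrt(2)*u - 18*sqrt(2)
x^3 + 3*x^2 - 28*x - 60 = (x - 5)*(x + 2)*(x + 6)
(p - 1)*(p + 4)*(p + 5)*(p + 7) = p^4 + 15*p^3 + 67*p^2 + 57*p - 140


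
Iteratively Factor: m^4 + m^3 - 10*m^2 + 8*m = (m)*(m^3 + m^2 - 10*m + 8) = m*(m + 4)*(m^2 - 3*m + 2) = m*(m - 2)*(m + 4)*(m - 1)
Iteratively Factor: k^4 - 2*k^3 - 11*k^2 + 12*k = (k - 1)*(k^3 - k^2 - 12*k) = (k - 1)*(k + 3)*(k^2 - 4*k) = k*(k - 1)*(k + 3)*(k - 4)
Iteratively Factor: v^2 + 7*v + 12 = (v + 4)*(v + 3)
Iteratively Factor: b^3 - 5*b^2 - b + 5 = (b + 1)*(b^2 - 6*b + 5) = (b - 5)*(b + 1)*(b - 1)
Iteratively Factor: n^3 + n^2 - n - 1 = (n + 1)*(n^2 - 1) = (n - 1)*(n + 1)*(n + 1)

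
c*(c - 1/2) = c^2 - c/2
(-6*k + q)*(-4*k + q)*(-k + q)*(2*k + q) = -48*k^4 + 44*k^3*q + 12*k^2*q^2 - 9*k*q^3 + q^4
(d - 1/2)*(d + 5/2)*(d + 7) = d^3 + 9*d^2 + 51*d/4 - 35/4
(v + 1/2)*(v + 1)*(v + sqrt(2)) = v^3 + sqrt(2)*v^2 + 3*v^2/2 + v/2 + 3*sqrt(2)*v/2 + sqrt(2)/2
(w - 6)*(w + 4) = w^2 - 2*w - 24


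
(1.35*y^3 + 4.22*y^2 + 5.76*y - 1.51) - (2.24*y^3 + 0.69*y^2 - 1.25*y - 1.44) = -0.89*y^3 + 3.53*y^2 + 7.01*y - 0.0700000000000001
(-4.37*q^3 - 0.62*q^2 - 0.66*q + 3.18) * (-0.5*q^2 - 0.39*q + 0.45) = 2.185*q^5 + 2.0143*q^4 - 1.3947*q^3 - 1.6116*q^2 - 1.5372*q + 1.431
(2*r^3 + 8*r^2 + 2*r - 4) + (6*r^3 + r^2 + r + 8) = 8*r^3 + 9*r^2 + 3*r + 4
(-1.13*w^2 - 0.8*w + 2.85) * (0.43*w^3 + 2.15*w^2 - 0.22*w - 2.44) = -0.4859*w^5 - 2.7735*w^4 - 0.2459*w^3 + 9.0607*w^2 + 1.325*w - 6.954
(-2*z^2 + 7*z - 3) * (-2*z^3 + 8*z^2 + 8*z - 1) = 4*z^5 - 30*z^4 + 46*z^3 + 34*z^2 - 31*z + 3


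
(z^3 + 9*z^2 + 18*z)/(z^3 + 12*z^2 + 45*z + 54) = z/(z + 3)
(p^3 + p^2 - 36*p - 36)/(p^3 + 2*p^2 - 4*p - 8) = (p^3 + p^2 - 36*p - 36)/(p^3 + 2*p^2 - 4*p - 8)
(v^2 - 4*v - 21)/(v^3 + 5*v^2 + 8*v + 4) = (v^2 - 4*v - 21)/(v^3 + 5*v^2 + 8*v + 4)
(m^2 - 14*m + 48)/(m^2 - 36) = (m - 8)/(m + 6)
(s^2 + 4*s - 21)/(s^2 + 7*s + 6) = (s^2 + 4*s - 21)/(s^2 + 7*s + 6)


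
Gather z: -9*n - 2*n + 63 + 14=77 - 11*n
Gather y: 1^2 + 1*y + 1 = y + 2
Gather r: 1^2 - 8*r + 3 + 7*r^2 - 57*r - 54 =7*r^2 - 65*r - 50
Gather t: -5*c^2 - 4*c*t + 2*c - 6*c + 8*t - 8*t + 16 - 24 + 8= -5*c^2 - 4*c*t - 4*c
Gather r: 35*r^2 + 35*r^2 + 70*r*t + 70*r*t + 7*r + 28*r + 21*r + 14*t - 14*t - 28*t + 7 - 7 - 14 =70*r^2 + r*(140*t + 56) - 28*t - 14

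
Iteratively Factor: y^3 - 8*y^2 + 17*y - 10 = (y - 1)*(y^2 - 7*y + 10) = (y - 2)*(y - 1)*(y - 5)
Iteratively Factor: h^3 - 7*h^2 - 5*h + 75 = (h - 5)*(h^2 - 2*h - 15) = (h - 5)*(h + 3)*(h - 5)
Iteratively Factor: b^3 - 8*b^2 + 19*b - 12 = (b - 4)*(b^2 - 4*b + 3) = (b - 4)*(b - 3)*(b - 1)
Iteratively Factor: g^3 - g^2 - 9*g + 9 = (g - 3)*(g^2 + 2*g - 3) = (g - 3)*(g - 1)*(g + 3)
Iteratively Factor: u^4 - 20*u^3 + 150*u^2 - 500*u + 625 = (u - 5)*(u^3 - 15*u^2 + 75*u - 125) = (u - 5)^2*(u^2 - 10*u + 25) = (u - 5)^3*(u - 5)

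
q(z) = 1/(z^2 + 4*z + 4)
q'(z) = (-2*z - 4)/(z^2 + 4*z + 4)^2 = 2*(-z - 2)/(z^2 + 4*z + 4)^2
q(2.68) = 0.05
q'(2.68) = -0.02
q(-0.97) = 0.94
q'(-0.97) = -1.83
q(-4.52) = 0.16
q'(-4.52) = 0.12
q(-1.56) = 5.17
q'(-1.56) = -23.48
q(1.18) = 0.10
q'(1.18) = -0.06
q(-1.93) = 204.08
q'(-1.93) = -5830.90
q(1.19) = 0.10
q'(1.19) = -0.06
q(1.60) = 0.08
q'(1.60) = -0.04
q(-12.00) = 0.01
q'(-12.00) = 0.00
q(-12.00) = 0.01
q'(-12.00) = 0.00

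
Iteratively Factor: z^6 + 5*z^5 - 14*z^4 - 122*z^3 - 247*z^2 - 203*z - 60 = (z + 4)*(z^5 + z^4 - 18*z^3 - 50*z^2 - 47*z - 15) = (z - 5)*(z + 4)*(z^4 + 6*z^3 + 12*z^2 + 10*z + 3) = (z - 5)*(z + 1)*(z + 4)*(z^3 + 5*z^2 + 7*z + 3) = (z - 5)*(z + 1)^2*(z + 4)*(z^2 + 4*z + 3) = (z - 5)*(z + 1)^3*(z + 4)*(z + 3)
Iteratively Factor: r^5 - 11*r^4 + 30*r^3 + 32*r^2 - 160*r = (r)*(r^4 - 11*r^3 + 30*r^2 + 32*r - 160) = r*(r - 4)*(r^3 - 7*r^2 + 2*r + 40) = r*(r - 5)*(r - 4)*(r^2 - 2*r - 8) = r*(r - 5)*(r - 4)*(r + 2)*(r - 4)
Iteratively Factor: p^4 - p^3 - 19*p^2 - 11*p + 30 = (p + 3)*(p^3 - 4*p^2 - 7*p + 10) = (p + 2)*(p + 3)*(p^2 - 6*p + 5) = (p - 5)*(p + 2)*(p + 3)*(p - 1)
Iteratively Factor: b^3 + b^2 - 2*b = (b - 1)*(b^2 + 2*b) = (b - 1)*(b + 2)*(b)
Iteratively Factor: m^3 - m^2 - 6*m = (m)*(m^2 - m - 6) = m*(m + 2)*(m - 3)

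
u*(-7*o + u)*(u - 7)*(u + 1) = -7*o*u^3 + 42*o*u^2 + 49*o*u + u^4 - 6*u^3 - 7*u^2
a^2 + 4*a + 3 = (a + 1)*(a + 3)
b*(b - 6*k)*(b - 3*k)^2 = b^4 - 12*b^3*k + 45*b^2*k^2 - 54*b*k^3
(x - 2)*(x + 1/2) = x^2 - 3*x/2 - 1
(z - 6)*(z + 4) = z^2 - 2*z - 24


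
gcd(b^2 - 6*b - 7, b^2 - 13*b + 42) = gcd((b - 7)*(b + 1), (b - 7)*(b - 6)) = b - 7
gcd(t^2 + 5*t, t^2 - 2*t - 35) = t + 5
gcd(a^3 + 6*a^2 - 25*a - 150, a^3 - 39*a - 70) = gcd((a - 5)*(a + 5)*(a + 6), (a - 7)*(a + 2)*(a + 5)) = a + 5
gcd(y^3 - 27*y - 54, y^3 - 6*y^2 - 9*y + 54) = y^2 - 3*y - 18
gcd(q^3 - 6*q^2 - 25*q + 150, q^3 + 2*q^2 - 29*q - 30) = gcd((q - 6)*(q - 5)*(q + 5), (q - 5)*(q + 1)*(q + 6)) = q - 5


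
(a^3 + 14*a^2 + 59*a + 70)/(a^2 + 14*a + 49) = (a^2 + 7*a + 10)/(a + 7)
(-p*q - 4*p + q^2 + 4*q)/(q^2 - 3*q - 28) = (-p + q)/(q - 7)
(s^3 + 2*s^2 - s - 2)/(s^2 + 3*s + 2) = s - 1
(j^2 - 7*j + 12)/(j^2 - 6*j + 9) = (j - 4)/(j - 3)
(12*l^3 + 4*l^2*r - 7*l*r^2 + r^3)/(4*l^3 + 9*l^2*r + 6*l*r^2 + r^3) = (12*l^2 - 8*l*r + r^2)/(4*l^2 + 5*l*r + r^2)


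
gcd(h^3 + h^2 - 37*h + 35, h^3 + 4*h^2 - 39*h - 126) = h + 7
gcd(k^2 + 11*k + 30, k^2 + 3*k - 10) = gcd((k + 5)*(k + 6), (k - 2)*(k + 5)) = k + 5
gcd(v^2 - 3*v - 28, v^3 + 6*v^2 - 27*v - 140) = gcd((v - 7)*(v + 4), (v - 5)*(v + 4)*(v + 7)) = v + 4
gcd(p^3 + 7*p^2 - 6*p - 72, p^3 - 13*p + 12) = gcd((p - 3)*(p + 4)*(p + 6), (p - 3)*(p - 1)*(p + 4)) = p^2 + p - 12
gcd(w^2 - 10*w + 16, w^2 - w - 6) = 1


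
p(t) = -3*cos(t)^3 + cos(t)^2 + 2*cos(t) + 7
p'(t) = 9*sin(t)*cos(t)^2 - 2*sin(t)*cos(t) - 2*sin(t)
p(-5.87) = 7.37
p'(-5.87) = 1.49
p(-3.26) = 8.94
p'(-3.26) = 1.05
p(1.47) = 7.21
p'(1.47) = -2.10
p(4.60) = 6.79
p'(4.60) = 1.65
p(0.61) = 7.66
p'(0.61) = 1.38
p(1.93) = 6.55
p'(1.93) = -0.17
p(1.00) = 7.90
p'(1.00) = -0.38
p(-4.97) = 7.52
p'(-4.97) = -1.86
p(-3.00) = 8.91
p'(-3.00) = -1.24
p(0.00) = 7.00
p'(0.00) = 0.00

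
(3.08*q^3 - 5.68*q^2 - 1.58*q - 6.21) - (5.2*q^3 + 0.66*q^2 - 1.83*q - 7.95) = -2.12*q^3 - 6.34*q^2 + 0.25*q + 1.74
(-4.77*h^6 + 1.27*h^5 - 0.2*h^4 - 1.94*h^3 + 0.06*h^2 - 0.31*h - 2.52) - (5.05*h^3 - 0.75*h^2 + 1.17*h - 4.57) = -4.77*h^6 + 1.27*h^5 - 0.2*h^4 - 6.99*h^3 + 0.81*h^2 - 1.48*h + 2.05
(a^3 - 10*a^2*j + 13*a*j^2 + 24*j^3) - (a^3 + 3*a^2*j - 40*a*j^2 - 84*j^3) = -13*a^2*j + 53*a*j^2 + 108*j^3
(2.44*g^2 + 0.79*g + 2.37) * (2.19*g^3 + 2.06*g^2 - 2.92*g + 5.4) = 5.3436*g^5 + 6.7565*g^4 - 0.307099999999999*g^3 + 15.7514*g^2 - 2.6544*g + 12.798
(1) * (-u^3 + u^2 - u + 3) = -u^3 + u^2 - u + 3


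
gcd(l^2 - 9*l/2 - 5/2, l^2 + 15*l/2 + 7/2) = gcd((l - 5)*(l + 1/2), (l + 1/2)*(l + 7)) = l + 1/2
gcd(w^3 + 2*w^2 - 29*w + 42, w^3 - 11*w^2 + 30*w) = 1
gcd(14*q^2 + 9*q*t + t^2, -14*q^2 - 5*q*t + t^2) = 2*q + t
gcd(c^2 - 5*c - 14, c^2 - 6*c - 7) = c - 7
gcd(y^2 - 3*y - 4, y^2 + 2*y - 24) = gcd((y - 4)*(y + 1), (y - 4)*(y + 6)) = y - 4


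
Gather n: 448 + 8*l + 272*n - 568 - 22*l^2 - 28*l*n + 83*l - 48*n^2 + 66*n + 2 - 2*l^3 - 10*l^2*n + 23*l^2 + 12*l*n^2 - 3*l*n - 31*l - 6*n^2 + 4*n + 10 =-2*l^3 + l^2 + 60*l + n^2*(12*l - 54) + n*(-10*l^2 - 31*l + 342) - 108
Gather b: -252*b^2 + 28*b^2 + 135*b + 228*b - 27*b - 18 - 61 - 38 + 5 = -224*b^2 + 336*b - 112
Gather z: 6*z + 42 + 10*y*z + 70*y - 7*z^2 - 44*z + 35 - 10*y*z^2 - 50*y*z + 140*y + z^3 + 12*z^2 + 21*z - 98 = 210*y + z^3 + z^2*(5 - 10*y) + z*(-40*y - 17) - 21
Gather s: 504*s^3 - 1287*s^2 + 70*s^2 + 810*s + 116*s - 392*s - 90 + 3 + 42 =504*s^3 - 1217*s^2 + 534*s - 45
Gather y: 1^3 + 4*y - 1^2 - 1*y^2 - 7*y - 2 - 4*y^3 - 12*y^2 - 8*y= -4*y^3 - 13*y^2 - 11*y - 2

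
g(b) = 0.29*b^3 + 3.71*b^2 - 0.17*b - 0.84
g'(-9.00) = 3.52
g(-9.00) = 89.79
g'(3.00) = 29.92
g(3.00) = 39.87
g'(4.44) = 49.93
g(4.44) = 96.93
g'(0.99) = 8.03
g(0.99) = 2.91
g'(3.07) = 30.81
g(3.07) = 42.00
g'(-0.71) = -5.00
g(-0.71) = 1.05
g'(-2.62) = -13.64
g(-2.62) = 19.86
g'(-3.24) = -15.08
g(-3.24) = 28.79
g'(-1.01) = -6.78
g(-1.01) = 2.82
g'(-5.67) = -14.27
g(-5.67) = 66.53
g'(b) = 0.87*b^2 + 7.42*b - 0.17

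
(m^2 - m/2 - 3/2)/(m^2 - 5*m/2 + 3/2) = (m + 1)/(m - 1)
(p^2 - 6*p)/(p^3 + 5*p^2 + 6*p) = (p - 6)/(p^2 + 5*p + 6)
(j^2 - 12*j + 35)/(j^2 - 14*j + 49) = (j - 5)/(j - 7)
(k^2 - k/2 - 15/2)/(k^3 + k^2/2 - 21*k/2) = (2*k + 5)/(k*(2*k + 7))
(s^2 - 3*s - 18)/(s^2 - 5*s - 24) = (s - 6)/(s - 8)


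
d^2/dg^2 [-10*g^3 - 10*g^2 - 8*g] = -60*g - 20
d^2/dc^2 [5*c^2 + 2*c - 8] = 10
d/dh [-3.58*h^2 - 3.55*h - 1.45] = -7.16*h - 3.55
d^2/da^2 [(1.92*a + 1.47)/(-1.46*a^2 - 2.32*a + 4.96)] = (-(1.92*a + 1.47)*(2.92*a + 2.32)*(5.84*a + 4.64) + (16.8192*a + 13.2012)*(1.46*a^2 + 2.32*a - 4.96))/(1.46*a^2 + 2.32*a - 4.96)^3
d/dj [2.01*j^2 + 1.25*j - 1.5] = 4.02*j + 1.25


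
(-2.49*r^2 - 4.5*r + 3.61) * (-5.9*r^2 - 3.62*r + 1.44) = 14.691*r^4 + 35.5638*r^3 - 8.5946*r^2 - 19.5482*r + 5.1984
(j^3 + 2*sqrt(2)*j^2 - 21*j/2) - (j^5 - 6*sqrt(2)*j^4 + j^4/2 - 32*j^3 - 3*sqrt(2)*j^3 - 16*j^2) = -j^5 - j^4/2 + 6*sqrt(2)*j^4 + 3*sqrt(2)*j^3 + 33*j^3 + 2*sqrt(2)*j^2 + 16*j^2 - 21*j/2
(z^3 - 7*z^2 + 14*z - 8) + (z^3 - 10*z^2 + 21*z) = 2*z^3 - 17*z^2 + 35*z - 8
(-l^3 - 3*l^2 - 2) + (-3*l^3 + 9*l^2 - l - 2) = -4*l^3 + 6*l^2 - l - 4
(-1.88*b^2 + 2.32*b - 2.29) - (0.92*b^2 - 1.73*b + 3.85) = -2.8*b^2 + 4.05*b - 6.14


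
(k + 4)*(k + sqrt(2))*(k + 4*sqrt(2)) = k^3 + 4*k^2 + 5*sqrt(2)*k^2 + 8*k + 20*sqrt(2)*k + 32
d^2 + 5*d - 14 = (d - 2)*(d + 7)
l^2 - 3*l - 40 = (l - 8)*(l + 5)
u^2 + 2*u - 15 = (u - 3)*(u + 5)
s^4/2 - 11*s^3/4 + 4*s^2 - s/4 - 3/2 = (s/2 + 1/4)*(s - 3)*(s - 2)*(s - 1)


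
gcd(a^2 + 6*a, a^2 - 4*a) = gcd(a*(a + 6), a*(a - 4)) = a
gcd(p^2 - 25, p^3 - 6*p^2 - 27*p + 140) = p + 5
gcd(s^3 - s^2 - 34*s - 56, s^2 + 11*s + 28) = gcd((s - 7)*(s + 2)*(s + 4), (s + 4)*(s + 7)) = s + 4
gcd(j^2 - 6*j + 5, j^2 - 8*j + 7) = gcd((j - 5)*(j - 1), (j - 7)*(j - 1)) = j - 1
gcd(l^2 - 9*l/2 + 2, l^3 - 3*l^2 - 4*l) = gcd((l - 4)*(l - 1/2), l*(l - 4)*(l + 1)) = l - 4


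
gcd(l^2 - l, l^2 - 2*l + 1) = l - 1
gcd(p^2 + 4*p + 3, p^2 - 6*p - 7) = p + 1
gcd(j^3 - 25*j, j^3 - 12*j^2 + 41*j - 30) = j - 5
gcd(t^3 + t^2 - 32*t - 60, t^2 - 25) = t + 5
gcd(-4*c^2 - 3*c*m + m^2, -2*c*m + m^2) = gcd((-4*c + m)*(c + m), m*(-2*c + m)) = 1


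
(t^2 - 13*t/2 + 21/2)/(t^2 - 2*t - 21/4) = 2*(t - 3)/(2*t + 3)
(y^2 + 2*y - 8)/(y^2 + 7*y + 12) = (y - 2)/(y + 3)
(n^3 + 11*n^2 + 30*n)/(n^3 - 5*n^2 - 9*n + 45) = n*(n^2 + 11*n + 30)/(n^3 - 5*n^2 - 9*n + 45)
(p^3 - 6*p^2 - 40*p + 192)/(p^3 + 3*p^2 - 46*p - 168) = (p^2 - 12*p + 32)/(p^2 - 3*p - 28)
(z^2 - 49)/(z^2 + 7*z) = (z - 7)/z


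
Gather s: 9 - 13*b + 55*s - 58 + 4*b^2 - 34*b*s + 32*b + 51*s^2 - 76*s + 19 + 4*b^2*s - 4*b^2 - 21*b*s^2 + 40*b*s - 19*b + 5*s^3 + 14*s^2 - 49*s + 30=5*s^3 + s^2*(65 - 21*b) + s*(4*b^2 + 6*b - 70)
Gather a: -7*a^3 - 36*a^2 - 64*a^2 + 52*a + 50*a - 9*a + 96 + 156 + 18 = -7*a^3 - 100*a^2 + 93*a + 270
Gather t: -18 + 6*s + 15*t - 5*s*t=6*s + t*(15 - 5*s) - 18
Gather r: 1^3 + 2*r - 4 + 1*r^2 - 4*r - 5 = r^2 - 2*r - 8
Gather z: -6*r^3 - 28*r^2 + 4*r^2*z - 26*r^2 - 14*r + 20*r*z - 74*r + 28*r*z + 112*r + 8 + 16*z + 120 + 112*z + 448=-6*r^3 - 54*r^2 + 24*r + z*(4*r^2 + 48*r + 128) + 576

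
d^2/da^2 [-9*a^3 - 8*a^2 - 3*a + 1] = -54*a - 16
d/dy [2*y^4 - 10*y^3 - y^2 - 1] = 2*y*(4*y^2 - 15*y - 1)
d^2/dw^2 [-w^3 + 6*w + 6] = -6*w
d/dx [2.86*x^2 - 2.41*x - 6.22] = 5.72*x - 2.41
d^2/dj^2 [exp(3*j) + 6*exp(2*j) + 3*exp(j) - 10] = (9*exp(2*j) + 24*exp(j) + 3)*exp(j)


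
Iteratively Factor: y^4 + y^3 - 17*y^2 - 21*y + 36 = (y - 4)*(y^3 + 5*y^2 + 3*y - 9) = (y - 4)*(y + 3)*(y^2 + 2*y - 3) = (y - 4)*(y + 3)^2*(y - 1)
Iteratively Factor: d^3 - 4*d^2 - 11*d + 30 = (d - 2)*(d^2 - 2*d - 15) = (d - 2)*(d + 3)*(d - 5)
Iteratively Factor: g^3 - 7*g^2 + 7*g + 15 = (g - 5)*(g^2 - 2*g - 3) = (g - 5)*(g - 3)*(g + 1)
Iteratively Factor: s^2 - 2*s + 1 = (s - 1)*(s - 1)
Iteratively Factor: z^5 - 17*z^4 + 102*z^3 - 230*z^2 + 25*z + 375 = (z - 5)*(z^4 - 12*z^3 + 42*z^2 - 20*z - 75) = (z - 5)*(z - 3)*(z^3 - 9*z^2 + 15*z + 25) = (z - 5)^2*(z - 3)*(z^2 - 4*z - 5) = (z - 5)^2*(z - 3)*(z + 1)*(z - 5)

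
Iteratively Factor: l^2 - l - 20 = (l - 5)*(l + 4)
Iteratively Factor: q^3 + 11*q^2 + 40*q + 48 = (q + 4)*(q^2 + 7*q + 12) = (q + 4)^2*(q + 3)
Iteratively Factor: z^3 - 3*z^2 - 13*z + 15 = (z - 5)*(z^2 + 2*z - 3) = (z - 5)*(z + 3)*(z - 1)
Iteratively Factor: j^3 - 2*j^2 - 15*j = (j)*(j^2 - 2*j - 15) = j*(j + 3)*(j - 5)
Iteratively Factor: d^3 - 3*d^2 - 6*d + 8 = (d + 2)*(d^2 - 5*d + 4) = (d - 4)*(d + 2)*(d - 1)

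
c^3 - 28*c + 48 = (c - 4)*(c - 2)*(c + 6)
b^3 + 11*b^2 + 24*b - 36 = (b - 1)*(b + 6)^2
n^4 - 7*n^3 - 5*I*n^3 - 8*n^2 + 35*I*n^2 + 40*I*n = n*(n - 8)*(n + 1)*(n - 5*I)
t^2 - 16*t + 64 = (t - 8)^2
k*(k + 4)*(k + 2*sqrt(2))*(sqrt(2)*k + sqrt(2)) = sqrt(2)*k^4 + 4*k^3 + 5*sqrt(2)*k^3 + 4*sqrt(2)*k^2 + 20*k^2 + 16*k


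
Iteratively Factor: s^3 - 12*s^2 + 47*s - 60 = (s - 4)*(s^2 - 8*s + 15) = (s - 4)*(s - 3)*(s - 5)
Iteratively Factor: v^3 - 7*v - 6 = (v + 1)*(v^2 - v - 6) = (v - 3)*(v + 1)*(v + 2)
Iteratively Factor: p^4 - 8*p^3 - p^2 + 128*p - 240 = (p - 4)*(p^3 - 4*p^2 - 17*p + 60) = (p - 4)*(p + 4)*(p^2 - 8*p + 15) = (p - 5)*(p - 4)*(p + 4)*(p - 3)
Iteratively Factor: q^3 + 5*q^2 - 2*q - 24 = (q + 4)*(q^2 + q - 6) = (q - 2)*(q + 4)*(q + 3)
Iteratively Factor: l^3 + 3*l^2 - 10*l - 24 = (l - 3)*(l^2 + 6*l + 8) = (l - 3)*(l + 2)*(l + 4)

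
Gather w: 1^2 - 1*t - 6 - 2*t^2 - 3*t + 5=-2*t^2 - 4*t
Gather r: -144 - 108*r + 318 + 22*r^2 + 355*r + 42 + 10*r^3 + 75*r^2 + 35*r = 10*r^3 + 97*r^2 + 282*r + 216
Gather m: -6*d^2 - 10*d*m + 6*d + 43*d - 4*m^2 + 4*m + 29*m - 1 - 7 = -6*d^2 + 49*d - 4*m^2 + m*(33 - 10*d) - 8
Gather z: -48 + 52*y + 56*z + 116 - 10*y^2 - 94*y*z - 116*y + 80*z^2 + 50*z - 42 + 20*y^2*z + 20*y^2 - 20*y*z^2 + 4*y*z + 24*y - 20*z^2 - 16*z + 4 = 10*y^2 - 40*y + z^2*(60 - 20*y) + z*(20*y^2 - 90*y + 90) + 30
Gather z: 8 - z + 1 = 9 - z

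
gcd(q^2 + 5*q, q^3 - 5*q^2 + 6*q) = q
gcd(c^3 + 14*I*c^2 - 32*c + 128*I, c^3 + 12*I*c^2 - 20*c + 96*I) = c^2 + 6*I*c + 16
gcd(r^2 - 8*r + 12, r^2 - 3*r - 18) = r - 6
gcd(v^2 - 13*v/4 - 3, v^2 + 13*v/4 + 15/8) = v + 3/4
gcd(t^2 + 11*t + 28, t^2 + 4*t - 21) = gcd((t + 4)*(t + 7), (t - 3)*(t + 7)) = t + 7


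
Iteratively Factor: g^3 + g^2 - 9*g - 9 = (g + 3)*(g^2 - 2*g - 3) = (g + 1)*(g + 3)*(g - 3)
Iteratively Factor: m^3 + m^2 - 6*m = (m - 2)*(m^2 + 3*m) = (m - 2)*(m + 3)*(m)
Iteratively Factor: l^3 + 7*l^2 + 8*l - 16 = (l + 4)*(l^2 + 3*l - 4) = (l + 4)^2*(l - 1)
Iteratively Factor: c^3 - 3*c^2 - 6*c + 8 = (c - 4)*(c^2 + c - 2) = (c - 4)*(c + 2)*(c - 1)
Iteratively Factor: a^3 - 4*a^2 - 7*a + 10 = (a - 1)*(a^2 - 3*a - 10) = (a - 1)*(a + 2)*(a - 5)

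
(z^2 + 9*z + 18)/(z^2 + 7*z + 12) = (z + 6)/(z + 4)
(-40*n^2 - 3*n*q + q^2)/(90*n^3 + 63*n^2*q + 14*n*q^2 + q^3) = (-8*n + q)/(18*n^2 + 9*n*q + q^2)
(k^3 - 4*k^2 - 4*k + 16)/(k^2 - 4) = k - 4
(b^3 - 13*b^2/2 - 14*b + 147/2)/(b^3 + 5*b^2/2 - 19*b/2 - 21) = (b - 7)/(b + 2)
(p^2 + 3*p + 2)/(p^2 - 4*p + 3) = (p^2 + 3*p + 2)/(p^2 - 4*p + 3)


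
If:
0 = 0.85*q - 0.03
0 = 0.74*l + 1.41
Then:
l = -1.91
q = 0.04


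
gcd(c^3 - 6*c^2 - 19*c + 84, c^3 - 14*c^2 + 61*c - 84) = c^2 - 10*c + 21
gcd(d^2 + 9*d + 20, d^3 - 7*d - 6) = 1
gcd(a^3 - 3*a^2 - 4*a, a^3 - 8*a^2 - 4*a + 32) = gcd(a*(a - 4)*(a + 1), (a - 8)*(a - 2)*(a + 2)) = 1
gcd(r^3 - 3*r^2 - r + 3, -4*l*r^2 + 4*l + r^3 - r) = r^2 - 1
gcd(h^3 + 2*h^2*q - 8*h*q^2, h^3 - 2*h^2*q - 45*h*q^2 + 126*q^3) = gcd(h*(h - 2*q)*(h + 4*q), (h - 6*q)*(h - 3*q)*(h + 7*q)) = 1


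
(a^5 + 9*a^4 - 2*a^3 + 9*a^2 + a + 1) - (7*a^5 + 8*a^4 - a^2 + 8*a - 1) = -6*a^5 + a^4 - 2*a^3 + 10*a^2 - 7*a + 2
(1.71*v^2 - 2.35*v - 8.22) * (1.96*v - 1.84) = 3.3516*v^3 - 7.7524*v^2 - 11.7872*v + 15.1248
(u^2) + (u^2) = 2*u^2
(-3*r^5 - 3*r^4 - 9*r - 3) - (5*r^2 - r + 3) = -3*r^5 - 3*r^4 - 5*r^2 - 8*r - 6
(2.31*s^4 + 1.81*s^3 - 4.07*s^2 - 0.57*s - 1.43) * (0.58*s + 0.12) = 1.3398*s^5 + 1.327*s^4 - 2.1434*s^3 - 0.819*s^2 - 0.8978*s - 0.1716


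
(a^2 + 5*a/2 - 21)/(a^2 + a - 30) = (a - 7/2)/(a - 5)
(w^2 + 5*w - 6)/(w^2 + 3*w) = (w^2 + 5*w - 6)/(w*(w + 3))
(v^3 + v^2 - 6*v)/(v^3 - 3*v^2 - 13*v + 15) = v*(v - 2)/(v^2 - 6*v + 5)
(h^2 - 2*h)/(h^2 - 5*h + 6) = h/(h - 3)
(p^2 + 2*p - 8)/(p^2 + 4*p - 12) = (p + 4)/(p + 6)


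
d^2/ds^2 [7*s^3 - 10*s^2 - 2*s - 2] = 42*s - 20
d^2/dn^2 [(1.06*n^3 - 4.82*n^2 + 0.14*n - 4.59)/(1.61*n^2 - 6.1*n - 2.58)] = (-8.5265128291212e-14*n^4 - 6.25739599999997*n^3 - 91.4206499999999*n^2 + 316.294236*n - 448.29402)/(4.173281*n^6 - 47.43543*n^5 + 159.661446*n^4 - 74.95192*n^3 - 255.854988*n^2 - 121.81212*n - 17.173512)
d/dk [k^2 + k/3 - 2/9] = 2*k + 1/3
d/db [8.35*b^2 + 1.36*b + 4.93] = 16.7*b + 1.36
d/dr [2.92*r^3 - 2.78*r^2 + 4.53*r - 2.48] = 8.76*r^2 - 5.56*r + 4.53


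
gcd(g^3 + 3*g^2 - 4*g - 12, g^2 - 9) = g + 3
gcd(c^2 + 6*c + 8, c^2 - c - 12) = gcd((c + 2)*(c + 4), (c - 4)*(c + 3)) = 1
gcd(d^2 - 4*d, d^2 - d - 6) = 1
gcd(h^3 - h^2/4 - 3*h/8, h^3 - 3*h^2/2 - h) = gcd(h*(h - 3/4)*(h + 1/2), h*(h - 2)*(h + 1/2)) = h^2 + h/2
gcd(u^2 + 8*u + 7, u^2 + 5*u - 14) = u + 7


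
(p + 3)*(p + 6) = p^2 + 9*p + 18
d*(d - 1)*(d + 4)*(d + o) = d^4 + d^3*o + 3*d^3 + 3*d^2*o - 4*d^2 - 4*d*o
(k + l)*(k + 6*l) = k^2 + 7*k*l + 6*l^2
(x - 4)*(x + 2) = x^2 - 2*x - 8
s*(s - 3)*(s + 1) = s^3 - 2*s^2 - 3*s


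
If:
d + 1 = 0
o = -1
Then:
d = -1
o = -1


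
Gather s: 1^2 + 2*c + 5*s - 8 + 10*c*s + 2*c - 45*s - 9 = 4*c + s*(10*c - 40) - 16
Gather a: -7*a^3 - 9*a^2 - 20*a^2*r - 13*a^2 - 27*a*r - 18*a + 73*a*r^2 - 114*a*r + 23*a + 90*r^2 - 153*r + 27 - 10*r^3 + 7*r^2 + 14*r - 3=-7*a^3 + a^2*(-20*r - 22) + a*(73*r^2 - 141*r + 5) - 10*r^3 + 97*r^2 - 139*r + 24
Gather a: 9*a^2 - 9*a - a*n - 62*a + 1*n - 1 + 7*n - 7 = 9*a^2 + a*(-n - 71) + 8*n - 8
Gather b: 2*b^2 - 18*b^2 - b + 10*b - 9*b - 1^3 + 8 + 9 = 16 - 16*b^2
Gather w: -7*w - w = -8*w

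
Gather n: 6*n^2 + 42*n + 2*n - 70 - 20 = 6*n^2 + 44*n - 90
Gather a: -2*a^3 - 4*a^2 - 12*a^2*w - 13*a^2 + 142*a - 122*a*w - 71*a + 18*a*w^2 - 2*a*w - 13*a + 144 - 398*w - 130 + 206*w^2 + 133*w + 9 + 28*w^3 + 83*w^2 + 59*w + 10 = -2*a^3 + a^2*(-12*w - 17) + a*(18*w^2 - 124*w + 58) + 28*w^3 + 289*w^2 - 206*w + 33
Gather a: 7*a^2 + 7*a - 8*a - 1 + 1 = 7*a^2 - a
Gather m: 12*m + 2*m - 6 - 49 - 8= 14*m - 63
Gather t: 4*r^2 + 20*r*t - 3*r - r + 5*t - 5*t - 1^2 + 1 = 4*r^2 + 20*r*t - 4*r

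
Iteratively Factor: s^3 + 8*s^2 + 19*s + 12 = (s + 1)*(s^2 + 7*s + 12) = (s + 1)*(s + 4)*(s + 3)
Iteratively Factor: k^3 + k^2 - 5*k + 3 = (k - 1)*(k^2 + 2*k - 3) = (k - 1)^2*(k + 3)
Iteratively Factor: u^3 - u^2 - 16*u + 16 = (u + 4)*(u^2 - 5*u + 4) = (u - 4)*(u + 4)*(u - 1)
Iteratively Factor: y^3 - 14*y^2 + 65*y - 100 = (y - 5)*(y^2 - 9*y + 20) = (y - 5)^2*(y - 4)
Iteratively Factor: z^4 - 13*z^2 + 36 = (z - 3)*(z^3 + 3*z^2 - 4*z - 12) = (z - 3)*(z - 2)*(z^2 + 5*z + 6) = (z - 3)*(z - 2)*(z + 2)*(z + 3)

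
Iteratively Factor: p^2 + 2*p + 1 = (p + 1)*(p + 1)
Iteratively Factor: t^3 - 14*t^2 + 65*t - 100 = (t - 5)*(t^2 - 9*t + 20) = (t - 5)*(t - 4)*(t - 5)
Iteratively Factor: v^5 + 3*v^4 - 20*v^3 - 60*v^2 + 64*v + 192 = (v + 3)*(v^4 - 20*v^2 + 64) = (v - 4)*(v + 3)*(v^3 + 4*v^2 - 4*v - 16) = (v - 4)*(v + 3)*(v + 4)*(v^2 - 4) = (v - 4)*(v - 2)*(v + 3)*(v + 4)*(v + 2)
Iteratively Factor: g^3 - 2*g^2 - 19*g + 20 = (g - 5)*(g^2 + 3*g - 4) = (g - 5)*(g - 1)*(g + 4)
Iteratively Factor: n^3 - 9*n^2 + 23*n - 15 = (n - 5)*(n^2 - 4*n + 3) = (n - 5)*(n - 1)*(n - 3)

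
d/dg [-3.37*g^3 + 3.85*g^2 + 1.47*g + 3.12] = -10.11*g^2 + 7.7*g + 1.47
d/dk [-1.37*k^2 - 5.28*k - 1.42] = -2.74*k - 5.28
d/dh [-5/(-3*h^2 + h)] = 5*(1 - 6*h)/(h^2*(3*h - 1)^2)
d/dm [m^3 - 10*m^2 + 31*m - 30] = 3*m^2 - 20*m + 31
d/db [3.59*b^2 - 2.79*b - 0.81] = 7.18*b - 2.79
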